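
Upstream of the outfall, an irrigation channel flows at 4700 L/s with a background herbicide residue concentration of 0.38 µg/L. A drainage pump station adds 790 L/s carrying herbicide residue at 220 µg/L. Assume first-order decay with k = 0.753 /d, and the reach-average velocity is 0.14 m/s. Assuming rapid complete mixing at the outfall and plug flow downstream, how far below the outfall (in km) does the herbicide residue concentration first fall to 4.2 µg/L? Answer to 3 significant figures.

Mass balance: C = (4700·0.3800 + 790.0·220.0) / 5490 = 175600/5490 = 31.98 µg/L.
Set 31.98·exp(−k·t) = 4.2 → t = ln(31.98/4.2)/k = 232900 s = 64.70 h.
Distance = v·t = 0.14·232900 = 32610 m = 32.61 km.

32.6 km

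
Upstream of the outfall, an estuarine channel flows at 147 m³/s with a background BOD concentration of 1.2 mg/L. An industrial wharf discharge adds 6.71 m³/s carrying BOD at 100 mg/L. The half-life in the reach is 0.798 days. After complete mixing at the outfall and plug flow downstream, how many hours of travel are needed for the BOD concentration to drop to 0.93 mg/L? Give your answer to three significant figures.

Flow-weighted average: C = (147.0·1.200 + 6.710·100.0) / 153.7 = 847.4/153.7 = 5.513 mg/L.
Half-life 0.798 d → k = ln 2 / 0.798 = 0.8686 d⁻¹.
5.513·exp(−k·t) = 0.93 → t = ln(5.513/0.93)/k = 177000 s = 49.17 h.

49.2 h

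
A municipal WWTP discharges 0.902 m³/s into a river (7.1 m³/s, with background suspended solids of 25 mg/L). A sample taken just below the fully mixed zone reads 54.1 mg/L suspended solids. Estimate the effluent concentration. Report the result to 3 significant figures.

283 mg/L

Mass balance: 7.100·25.00 + 0.9020·Cₑ = 8.002·54.10
→ Cₑ = (8.002·54.10 − 7.100·25.00) / 0.9020 = 283.2 mg/L.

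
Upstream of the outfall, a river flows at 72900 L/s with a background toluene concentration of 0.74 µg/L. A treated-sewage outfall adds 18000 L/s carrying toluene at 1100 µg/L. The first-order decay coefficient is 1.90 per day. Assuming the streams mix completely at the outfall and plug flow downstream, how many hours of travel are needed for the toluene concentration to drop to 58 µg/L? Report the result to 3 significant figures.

Mixed concentration C = ΣQC/ΣQ = (72900·0.7400 + 18000·1100) / 90900 = 19850000/90900 = 218.4 µg/L.
218.4·exp(−k·t) = 58 → t = ln(218.4/58)/k = 60300 s = 16.75 h.

16.7 h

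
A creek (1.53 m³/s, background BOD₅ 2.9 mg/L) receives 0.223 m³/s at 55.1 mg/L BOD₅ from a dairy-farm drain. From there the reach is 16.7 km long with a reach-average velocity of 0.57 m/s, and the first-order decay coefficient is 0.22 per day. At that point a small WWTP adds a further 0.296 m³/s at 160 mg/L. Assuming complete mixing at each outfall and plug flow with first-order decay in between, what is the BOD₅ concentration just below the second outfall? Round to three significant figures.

After mixing, C = (1.530·2.900 + 0.2230·55.10) / 1.753 = 16.72/1.753 = 9.540 mg/L; combined flow 1.753 m³/s.
Travel time t = 16.7·1000 / 0.57 = 29300 s = 8.138 h.
Decay over the reach: 9.540·exp(−kt) = 9.540·0.9281 = 8.855 mg/L.
Second outfall: C = (1.753·8.855 + 0.2960·160.0)/2.049 = 30.69 mg/L.

30.7 mg/L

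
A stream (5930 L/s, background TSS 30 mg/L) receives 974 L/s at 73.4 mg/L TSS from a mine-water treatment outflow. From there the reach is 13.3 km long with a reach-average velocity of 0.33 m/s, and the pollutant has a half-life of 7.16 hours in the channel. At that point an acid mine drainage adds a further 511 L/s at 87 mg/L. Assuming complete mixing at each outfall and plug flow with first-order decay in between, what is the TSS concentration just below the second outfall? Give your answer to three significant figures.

17.4 mg/L

Mixed concentration C = ΣQC/ΣQ = (5930·30.00 + 974.0·73.40) / 6904 = 249400/6904 = 36.12 mg/L; combined flow 6904 L/s.
Travel time t = 13.3·1000 / 0.33 = 40300 s = 11.20 h.
Half-life 7.16 h → k = ln 2 / 7.16 = 0.09681 h⁻¹ = 2.323 d⁻¹.
Decay over the reach: 36.12·exp(−kt) = 36.12·0.3383 = 12.22 mg/L.
At the second outfall, C = (6904·12.22 + 511.0·87.00) / (6904 + 511.0) = 17.37 mg/L.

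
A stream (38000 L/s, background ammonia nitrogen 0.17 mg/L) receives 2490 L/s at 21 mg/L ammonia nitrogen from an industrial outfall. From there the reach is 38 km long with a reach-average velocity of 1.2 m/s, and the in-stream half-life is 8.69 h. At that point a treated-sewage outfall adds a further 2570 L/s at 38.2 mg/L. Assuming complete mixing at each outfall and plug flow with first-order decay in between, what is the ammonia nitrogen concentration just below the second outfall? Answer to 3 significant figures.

Flow-weighted average: C = (38000·0.1700 + 2490·21.00) / 40490 = 58750/40490 = 1.451 mg/L; combined flow 40490 L/s.
Travel time t = 38·1000 / 1.2 = 31670 s = 8.796 h.
Half-life 8.69 h → k = ln 2 / 8.69 = 0.07976 h⁻¹ = 1.914 d⁻¹.
Decay over the reach: 1.451·exp(−kt) = 1.451·0.4958 = 0.7194 mg/L.
Second outfall: C = (40490·0.7194 + 2570·38.20)/43060 = 2.956 mg/L.

2.96 mg/L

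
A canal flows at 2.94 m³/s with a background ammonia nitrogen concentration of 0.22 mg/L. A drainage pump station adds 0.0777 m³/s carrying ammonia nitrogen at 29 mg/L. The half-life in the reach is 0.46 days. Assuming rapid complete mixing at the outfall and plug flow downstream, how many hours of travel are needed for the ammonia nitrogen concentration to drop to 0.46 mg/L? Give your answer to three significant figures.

Mixed concentration C = ΣQC/ΣQ = (2.940·0.2200 + 0.07770·29.00) / 3.018 = 2.900/3.018 = 0.9610 mg/L.
Half-life 0.46 d → k = ln 2 / 0.46 = 1.507 d⁻¹.
0.9610·exp(−k·t) = 0.46 → t = ln(0.9610/0.46)/k = 42250 s = 11.73 h.

11.7 h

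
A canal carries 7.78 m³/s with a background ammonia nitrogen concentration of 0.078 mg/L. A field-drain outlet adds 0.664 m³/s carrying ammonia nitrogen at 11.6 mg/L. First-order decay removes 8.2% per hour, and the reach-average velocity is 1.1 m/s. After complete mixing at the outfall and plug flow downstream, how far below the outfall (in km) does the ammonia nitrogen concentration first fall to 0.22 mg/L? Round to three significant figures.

Mixed concentration C = ΣQC/ΣQ = (7.780·0.07800 + 0.6640·11.60) / 8.444 = 8.309/8.444 = 0.9840 mg/L.
8.2%/h lost → k = −ln(1 − 0.082) = 0.08556 h⁻¹.
Set 0.9840·exp(−k·t) = 0.22 → t = ln(0.9840/0.22)/k = 63030 s = 17.51 h.
Distance = v·t = 1.1·63030 = 69340 m = 69.34 km.

69.3 km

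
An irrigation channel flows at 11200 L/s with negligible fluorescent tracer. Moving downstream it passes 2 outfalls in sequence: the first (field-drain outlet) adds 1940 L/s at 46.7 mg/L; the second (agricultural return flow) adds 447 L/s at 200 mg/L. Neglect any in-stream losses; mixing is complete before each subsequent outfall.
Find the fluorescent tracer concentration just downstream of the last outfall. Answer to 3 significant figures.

Below outfall 1: Q → 13140 L/s, C = (11200·0 + 1940·46.70)/13140 = 6.895 mg/L.
Below outfall 2: Q → 13590 L/s, C = (13140·6.895 + 447.0·200.0)/13590 = 13.25 mg/L.

13.2 mg/L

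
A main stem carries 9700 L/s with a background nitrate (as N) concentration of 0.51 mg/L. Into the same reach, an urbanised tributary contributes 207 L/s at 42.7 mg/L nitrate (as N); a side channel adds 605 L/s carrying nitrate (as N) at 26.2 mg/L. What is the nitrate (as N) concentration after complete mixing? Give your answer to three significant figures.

After mixing, C = (9700·0.5100 + 207.0·42.70 + 605.0·26.20) / 10510 = 29640/10510 = 2.819 mg/L.

2.82 mg/L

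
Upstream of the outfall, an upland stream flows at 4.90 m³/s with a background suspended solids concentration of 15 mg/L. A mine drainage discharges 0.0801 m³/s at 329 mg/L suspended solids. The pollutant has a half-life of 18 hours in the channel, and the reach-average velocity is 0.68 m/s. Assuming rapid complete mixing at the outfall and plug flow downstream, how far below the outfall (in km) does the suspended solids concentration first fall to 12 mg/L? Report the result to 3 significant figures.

Conservation of mass: C = (4.900·15.00 + 0.08010·329.0) / 4.980 = 99.85/4.980 = 20.05 mg/L.
Half-life 18 h → k = ln 2 / 18 = 0.03851 h⁻¹ = 0.9242 d⁻¹.
Set 20.05·exp(−k·t) = 12 → t = ln(20.05/12)/k = 47990 s = 13.33 h.
Distance = v·t = 0.68·47990 = 32630 m = 32.63 km.

32.6 km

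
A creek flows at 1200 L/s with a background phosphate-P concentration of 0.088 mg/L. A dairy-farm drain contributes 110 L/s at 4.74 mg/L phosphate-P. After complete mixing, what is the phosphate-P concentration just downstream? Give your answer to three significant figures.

After mixing, C = (1200·0.08800 + 110.0·4.740) / 1310 = 627.0/1310 = 0.4786 mg/L.

0.479 mg/L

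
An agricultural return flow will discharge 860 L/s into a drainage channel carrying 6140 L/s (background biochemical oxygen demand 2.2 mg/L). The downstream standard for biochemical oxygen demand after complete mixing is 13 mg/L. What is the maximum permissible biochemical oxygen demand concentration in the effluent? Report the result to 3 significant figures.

90.1 mg/L

At the limit, (Qr·Cr + Qe·Cₑ)/(Qr + Qe) = 13:
Cₑ = (7000·13 − 6140·2.200) / 860.0 = 90.11 mg/L.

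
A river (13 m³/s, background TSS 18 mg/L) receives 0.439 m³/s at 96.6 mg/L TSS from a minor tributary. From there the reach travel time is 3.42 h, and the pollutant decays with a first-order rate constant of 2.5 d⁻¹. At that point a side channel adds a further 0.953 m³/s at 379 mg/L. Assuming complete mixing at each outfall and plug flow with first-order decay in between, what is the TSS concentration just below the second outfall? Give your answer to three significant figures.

38.5 mg/L

Mixed concentration C = ΣQC/ΣQ = (13.00·18.00 + 0.4390·96.60) / 13.44 = 276.4/13.44 = 20.57 mg/L; combined flow 13.44 m³/s.
Applying C = C₀e^(−kt): 20.57 × 0.7003 = 14.40 mg/L.
Second outfall: C = (13.44·14.40 + 0.9530·379.0)/14.39 = 38.55 mg/L.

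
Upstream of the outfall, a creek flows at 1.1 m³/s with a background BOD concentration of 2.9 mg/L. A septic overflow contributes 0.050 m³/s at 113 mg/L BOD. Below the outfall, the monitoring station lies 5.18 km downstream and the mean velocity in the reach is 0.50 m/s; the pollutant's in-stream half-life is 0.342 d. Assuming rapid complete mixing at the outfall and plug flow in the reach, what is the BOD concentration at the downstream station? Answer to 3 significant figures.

6.03 mg/L

After mixing, C = (1.100·2.900 + 0.05000·113.0) / 1.150 = 8.840/1.150 = 7.687 mg/L.
Travel time t = 5.18·1000 / 0.50 = 10360 s = 2.878 h.
Half-life 0.342 d → k = ln 2 / 0.342 = 2.027 d⁻¹.
Decay over the reach: 7.687·exp(−kt) = 7.687·0.7843 = 6.029 mg/L.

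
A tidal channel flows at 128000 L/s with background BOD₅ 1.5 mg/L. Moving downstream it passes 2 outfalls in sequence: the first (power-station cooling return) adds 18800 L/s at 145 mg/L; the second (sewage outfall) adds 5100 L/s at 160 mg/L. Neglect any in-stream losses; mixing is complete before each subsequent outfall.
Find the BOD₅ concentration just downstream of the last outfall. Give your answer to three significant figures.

24.6 mg/L

Below outfall 1: Q → 146800 L/s, C = (128000·1.500 + 18800·145.0)/146800 = 19.88 mg/L.
Below outfall 2: Q → 151900 L/s, C = (146800·19.88 + 5100·160.0)/151900 = 24.58 mg/L.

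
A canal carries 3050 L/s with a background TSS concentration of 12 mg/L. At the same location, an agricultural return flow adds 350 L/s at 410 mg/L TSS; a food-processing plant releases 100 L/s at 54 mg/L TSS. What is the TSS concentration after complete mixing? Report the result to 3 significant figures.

53.0 mg/L

Mixed concentration C = ΣQC/ΣQ = (3050·12.00 + 350.0·410.0 + 100.0·54.00) / 3500 = 185500/3500 = 53.00 mg/L.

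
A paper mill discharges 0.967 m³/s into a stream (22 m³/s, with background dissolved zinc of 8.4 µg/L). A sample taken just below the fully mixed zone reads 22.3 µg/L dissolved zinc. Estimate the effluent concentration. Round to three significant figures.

Mass balance: 22.00·8.400 + 0.9670·Cₑ = 22.97·22.30
→ Cₑ = (22.97·22.30 − 22.00·8.400) / 0.9670 = 338.5 µg/L.

339 µg/L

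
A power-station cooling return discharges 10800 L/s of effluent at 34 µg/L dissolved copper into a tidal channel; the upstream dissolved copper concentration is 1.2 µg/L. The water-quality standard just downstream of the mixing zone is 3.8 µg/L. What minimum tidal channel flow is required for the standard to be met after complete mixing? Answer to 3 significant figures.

125000 L/s

Set C_mix = 3.8: (Q·1.200 + 10800·34.00) / (Q + 10800) = 3.8
→ Q = 10800·(34.00 − 3.8)/(3.8 − 1.200) = 125400 L/s.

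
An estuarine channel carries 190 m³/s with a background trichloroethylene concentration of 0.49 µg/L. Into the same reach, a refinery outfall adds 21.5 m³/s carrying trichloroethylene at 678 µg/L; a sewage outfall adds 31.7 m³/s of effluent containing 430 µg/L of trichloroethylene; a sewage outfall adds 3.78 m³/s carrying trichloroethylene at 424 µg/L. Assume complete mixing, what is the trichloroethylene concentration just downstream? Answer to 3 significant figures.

121 µg/L

Mixed concentration C = ΣQC/ΣQ = (190.0·0.4900 + 21.50·678.0 + 31.70·430.0 + 3.780·424.0) / 247.0 = 29900/247.0 = 121.1 µg/L.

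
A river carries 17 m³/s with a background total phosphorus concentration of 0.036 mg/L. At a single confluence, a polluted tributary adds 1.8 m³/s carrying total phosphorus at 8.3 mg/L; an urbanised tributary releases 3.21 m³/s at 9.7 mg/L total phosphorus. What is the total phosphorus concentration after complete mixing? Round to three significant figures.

After mixing, C = (17.00·0.03600 + 1.800·8.300 + 3.210·9.700) / 22.01 = 46.69/22.01 = 2.121 mg/L.

2.12 mg/L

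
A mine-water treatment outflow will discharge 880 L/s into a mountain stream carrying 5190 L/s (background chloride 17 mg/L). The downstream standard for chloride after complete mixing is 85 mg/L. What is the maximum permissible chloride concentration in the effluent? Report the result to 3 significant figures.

486 mg/L

At the limit, (Qr·Cr + Qe·Cₑ)/(Qr + Qe) = 85:
Cₑ = (6070·85 − 5190·17.00) / 880.0 = 486.0 mg/L.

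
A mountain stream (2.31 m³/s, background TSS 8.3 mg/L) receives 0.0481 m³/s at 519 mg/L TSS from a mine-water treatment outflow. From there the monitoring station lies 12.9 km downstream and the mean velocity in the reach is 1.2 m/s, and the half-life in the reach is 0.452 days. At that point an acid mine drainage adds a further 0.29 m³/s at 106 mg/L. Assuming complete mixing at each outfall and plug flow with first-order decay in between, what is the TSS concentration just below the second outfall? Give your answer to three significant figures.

Conservation of mass: C = (2.310·8.300 + 0.04810·519.0) / 2.358 = 44.14/2.358 = 18.72 mg/L; combined flow 2.358 m³/s.
Travel time t = 12.9·1000 / 1.2 = 10750 s = 2.986 h.
Half-life 0.452 d → k = ln 2 / 0.452 = 1.534 d⁻¹.
Decay over the reach: 18.72·exp(−kt) = 18.72·0.8263 = 15.47 mg/L.
At the second outfall, C = (2.358·15.47 + 0.2900·106.0) / (2.358 + 0.2900) = 25.38 mg/L.

25.4 mg/L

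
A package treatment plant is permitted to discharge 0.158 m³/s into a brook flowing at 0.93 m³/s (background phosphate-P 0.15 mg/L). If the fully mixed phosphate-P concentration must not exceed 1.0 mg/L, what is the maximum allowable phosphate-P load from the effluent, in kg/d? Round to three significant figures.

Mass balance at the limit: 0.9300·0.1500 + 0.1580·Cₑ = 1.088·1.0 → Cₑ = 6.003 mg/L.
Load = 0.1580 m³/s × 6.003 g/m³ × 86 400 s/d = 81.95 kg/d.

82.0 kg/d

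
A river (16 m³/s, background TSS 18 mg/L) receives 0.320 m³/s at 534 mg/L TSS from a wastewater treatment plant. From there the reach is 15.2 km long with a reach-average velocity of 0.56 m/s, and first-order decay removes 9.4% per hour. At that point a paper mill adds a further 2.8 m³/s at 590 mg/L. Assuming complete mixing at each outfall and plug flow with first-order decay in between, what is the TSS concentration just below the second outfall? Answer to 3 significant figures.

After mixing, C = (16.00·18.00 + 0.3200·534.0) / 16.32 = 458.9/16.32 = 28.12 mg/L; combined flow 16.32 m³/s.
Travel time t = 15.2·1000 / 0.56 = 27140 s = 7.540 h.
9.4%/h lost → k = −ln(1 − 0.094) = 0.09872 h⁻¹.
Decay over the reach: 28.12·exp(−kt) = 28.12·0.4751 = 13.36 mg/L.
At the second outfall, C = (16.32·13.36 + 2.800·590.0) / (16.32 + 2.800) = 97.80 mg/L.

97.8 mg/L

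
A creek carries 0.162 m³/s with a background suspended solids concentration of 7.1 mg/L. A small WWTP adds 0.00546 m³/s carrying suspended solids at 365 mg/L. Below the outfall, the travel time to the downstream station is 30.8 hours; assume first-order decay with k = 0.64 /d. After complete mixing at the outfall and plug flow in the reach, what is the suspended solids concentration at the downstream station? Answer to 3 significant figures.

Conservation of mass: C = (0.1620·7.100 + 0.005460·365.0) / 0.1675 = 3.143/0.1675 = 18.77 mg/L.
After decay, C = 18.77 × e^(−kt) = 18.77 × 0.4398 = 8.256 mg/L.

8.26 mg/L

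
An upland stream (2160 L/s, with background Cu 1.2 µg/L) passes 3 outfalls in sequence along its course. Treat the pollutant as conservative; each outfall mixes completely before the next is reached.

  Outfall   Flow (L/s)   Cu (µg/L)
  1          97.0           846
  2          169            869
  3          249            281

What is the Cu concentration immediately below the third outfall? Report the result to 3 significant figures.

113 µg/L

Outfall 1: combined Q = 2257 L/s; C = (2160·1.200 + 97.00·846.0)/2257 = 37.51 µg/L.
Outfall 2: combined Q = 2426 L/s; C = (2257·37.51 + 169.0·869.0)/2426 = 95.43 µg/L.
Outfall 3: combined Q = 2675 L/s; C = (2426·95.43 + 249.0·281.0)/2675 = 112.7 µg/L.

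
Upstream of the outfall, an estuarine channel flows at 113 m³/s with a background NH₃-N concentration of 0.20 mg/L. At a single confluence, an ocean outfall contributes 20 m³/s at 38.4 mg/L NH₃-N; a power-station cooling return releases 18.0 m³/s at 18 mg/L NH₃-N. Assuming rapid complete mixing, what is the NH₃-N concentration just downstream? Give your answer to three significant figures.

Conservation of mass: C = (113.0·0.2000 + 20.00·38.40 + 18.00·18.00) / 151.0 = 1115/151.0 = 7.381 mg/L.

7.38 mg/L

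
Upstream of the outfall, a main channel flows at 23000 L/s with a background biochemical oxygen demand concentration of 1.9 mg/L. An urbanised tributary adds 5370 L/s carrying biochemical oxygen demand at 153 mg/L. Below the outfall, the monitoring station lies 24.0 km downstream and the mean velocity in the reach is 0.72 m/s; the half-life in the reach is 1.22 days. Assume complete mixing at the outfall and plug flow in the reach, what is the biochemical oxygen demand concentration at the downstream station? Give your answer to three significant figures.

Flow-weighted average: C = (23000·1.900 + 5370·153.0) / 28370 = 865300/28370 = 30.50 mg/L.
Travel time t = 24.0·1000 / 0.72 = 33330 s = 9.259 h.
Half-life 1.22 d → k = ln 2 / 1.22 = 0.5682 d⁻¹.
First-order decay: C = 30.50·exp(−k·t) = 30.50·0.8032 = 24.50 mg/L.

24.5 mg/L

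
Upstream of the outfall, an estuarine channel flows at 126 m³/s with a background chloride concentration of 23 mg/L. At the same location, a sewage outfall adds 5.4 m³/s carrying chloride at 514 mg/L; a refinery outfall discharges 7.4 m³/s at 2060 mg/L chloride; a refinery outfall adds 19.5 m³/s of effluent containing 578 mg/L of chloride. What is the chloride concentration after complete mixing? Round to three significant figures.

203 mg/L

Flow-weighted average: C = (126.0·23.00 + 5.400·514.0 + 7.400·2060 + 19.50·578.0) / 158.3 = 32190/158.3 = 203.3 mg/L.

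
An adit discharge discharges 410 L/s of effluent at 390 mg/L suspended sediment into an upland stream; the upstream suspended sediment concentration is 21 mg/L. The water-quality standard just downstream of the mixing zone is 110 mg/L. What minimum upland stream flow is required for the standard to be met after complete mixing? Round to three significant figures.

Set C_mix = 110: (Q·21.00 + 410.0·390.0) / (Q + 410.0) = 110
→ Q = 410.0·(390.0 − 110)/(110 − 21.00) = 1290 L/s.

1290 L/s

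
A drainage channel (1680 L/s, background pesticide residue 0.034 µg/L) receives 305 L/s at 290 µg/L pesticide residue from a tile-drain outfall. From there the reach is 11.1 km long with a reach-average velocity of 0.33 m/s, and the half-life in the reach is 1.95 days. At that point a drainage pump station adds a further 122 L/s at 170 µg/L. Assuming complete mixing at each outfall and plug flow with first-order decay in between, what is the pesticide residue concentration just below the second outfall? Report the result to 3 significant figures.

Mixed concentration C = ΣQC/ΣQ = (1680·0.03400 + 305.0·290.0) / 1985 = 88510/1985 = 44.59 µg/L; combined flow 1985 L/s.
Travel time t = 11.1·1000 / 0.33 = 33640 s = 9.343 h.
Half-life 1.95 d → k = ln 2 / 1.95 = 0.3555 d⁻¹.
After decay, C = 44.59 × e^(−kt) = 44.59 × 0.8708 = 38.83 µg/L.
At the second outfall, C = (1985·38.83 + 122.0·170.0) / (1985 + 122.0) = 46.42 µg/L.

46.4 µg/L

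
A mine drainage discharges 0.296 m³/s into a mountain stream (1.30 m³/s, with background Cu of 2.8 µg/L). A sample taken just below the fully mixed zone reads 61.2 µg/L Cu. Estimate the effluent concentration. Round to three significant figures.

318 µg/L

Mass balance: 1.300·2.800 + 0.2960·Cₑ = 1.596·61.20
→ Cₑ = (1.596·61.20 − 1.300·2.800) / 0.2960 = 317.7 µg/L.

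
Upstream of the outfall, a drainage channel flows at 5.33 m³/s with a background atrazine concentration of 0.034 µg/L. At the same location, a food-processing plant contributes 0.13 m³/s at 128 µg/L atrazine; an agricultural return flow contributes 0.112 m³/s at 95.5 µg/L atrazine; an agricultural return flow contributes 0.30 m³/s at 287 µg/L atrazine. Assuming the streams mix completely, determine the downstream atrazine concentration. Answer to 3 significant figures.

19.3 µg/L

After mixing, C = (5.330·0.03400 + 0.1300·128.0 + 0.1120·95.50 + 0.3000·287.0) / 5.872 = 113.6/5.872 = 19.35 µg/L.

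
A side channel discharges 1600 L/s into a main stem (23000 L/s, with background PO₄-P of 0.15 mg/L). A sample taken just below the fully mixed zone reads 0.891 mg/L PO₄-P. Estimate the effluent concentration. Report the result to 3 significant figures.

Mass balance: 23000·0.1500 + 1600·Cₑ = 24600·0.8910
→ Cₑ = (24600·0.8910 − 23000·0.1500) / 1600 = 11.54 mg/L.

11.5 mg/L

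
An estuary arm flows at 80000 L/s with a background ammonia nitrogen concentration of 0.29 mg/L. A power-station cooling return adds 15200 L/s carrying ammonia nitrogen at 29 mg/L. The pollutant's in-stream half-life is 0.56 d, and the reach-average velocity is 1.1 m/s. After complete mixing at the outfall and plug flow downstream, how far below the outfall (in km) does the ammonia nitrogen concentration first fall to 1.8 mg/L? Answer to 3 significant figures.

After mixing, C = (80000·0.2900 + 15200·29.00) / 95200 = 464000/95200 = 4.874 mg/L.
Half-life 0.56 d → k = ln 2 / 0.56 = 1.238 d⁻¹.
Set 4.874·exp(−k·t) = 1.8 → t = ln(4.874/1.8)/k = 69530 s = 19.31 h.
Distance = v·t = 1.1·69530 = 76490 m = 76.49 km.

76.5 km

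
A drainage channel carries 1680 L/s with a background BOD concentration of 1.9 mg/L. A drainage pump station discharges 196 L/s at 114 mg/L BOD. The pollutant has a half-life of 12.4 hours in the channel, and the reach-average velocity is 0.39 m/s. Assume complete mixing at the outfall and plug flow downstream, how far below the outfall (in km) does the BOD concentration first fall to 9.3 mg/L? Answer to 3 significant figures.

9.57 km

Flow-weighted average: C = (1680·1.900 + 196.0·114.0) / 1876 = 25540/1876 = 13.61 mg/L.
Half-life 12.4 h → k = ln 2 / 12.4 = 0.05590 h⁻¹ = 1.342 d⁻¹.
Set 13.61·exp(−k·t) = 9.3 → t = ln(13.61/9.3)/k = 24530 s = 6.815 h.
Distance = v·t = 0.39·24530 = 9568 m = 9.568 km.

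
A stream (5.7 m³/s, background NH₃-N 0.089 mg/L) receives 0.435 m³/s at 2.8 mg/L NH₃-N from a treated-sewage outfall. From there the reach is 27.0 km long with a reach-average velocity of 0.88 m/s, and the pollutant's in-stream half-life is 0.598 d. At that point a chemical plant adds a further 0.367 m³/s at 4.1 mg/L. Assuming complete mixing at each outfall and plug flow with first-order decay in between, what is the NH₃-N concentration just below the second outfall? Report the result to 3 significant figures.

0.407 mg/L

Flow-weighted average: C = (5.700·0.08900 + 0.4350·2.800) / 6.135 = 1.725/6.135 = 0.2812 mg/L; combined flow 6.135 m³/s.
Travel time t = 27.0·1000 / 0.88 = 30680 s = 8.523 h.
Half-life 0.598 d → k = ln 2 / 0.598 = 1.159 d⁻¹.
Applying C = C₀e^(−kt): 0.2812 × 0.6626 = 0.1863 mg/L.
At the second outfall, C = (6.135·0.1863 + 0.3670·4.100) / (6.135 + 0.3670) = 0.4072 mg/L.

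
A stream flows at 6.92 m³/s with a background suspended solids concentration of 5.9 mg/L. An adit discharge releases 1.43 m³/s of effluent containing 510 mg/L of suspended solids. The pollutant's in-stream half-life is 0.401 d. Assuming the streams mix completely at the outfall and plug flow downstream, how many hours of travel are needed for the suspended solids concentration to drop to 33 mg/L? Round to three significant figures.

14.3 h

After mixing, C = (6.920·5.900 + 1.430·510.0) / 8.350 = 770.1/8.350 = 92.23 mg/L.
Half-life 0.401 d → k = ln 2 / 0.401 = 1.729 d⁻¹.
92.23·exp(−k·t) = 33 → t = ln(92.23/33)/k = 51370 s = 14.27 h.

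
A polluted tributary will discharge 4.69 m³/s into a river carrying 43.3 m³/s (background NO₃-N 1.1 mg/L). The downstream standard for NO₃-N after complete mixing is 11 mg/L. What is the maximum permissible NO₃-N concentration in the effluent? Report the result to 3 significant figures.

At the limit, (Qr·Cr + Qe·Cₑ)/(Qr + Qe) = 11:
Cₑ = (47.99·11 − 43.30·1.100) / 4.690 = 102.4 mg/L.

102 mg/L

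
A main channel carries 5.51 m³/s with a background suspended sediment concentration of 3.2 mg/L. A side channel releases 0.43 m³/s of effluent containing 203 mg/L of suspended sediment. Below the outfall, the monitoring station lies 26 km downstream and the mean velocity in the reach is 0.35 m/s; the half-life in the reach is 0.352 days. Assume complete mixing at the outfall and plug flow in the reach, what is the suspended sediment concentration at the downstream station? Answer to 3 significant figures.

Mass balance: C = (5.510·3.200 + 0.4300·203.0) / 5.940 = 104.9/5.940 = 17.66 mg/L.
Travel time t = 26·1000 / 0.35 = 74290 s = 20.63 h.
Half-life 0.352 d → k = ln 2 / 0.352 = 1.969 d⁻¹.
After decay, C = 17.66 × e^(−kt) = 17.66 × 0.1840 = 3.249 mg/L.

3.25 mg/L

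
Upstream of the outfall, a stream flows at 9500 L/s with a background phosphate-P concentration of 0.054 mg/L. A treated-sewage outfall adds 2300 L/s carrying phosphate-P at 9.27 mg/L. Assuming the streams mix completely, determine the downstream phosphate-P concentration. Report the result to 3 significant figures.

Mixed concentration C = ΣQC/ΣQ = (9500·0.05400 + 2300·9.270) / 11800 = 21830/11800 = 1.850 mg/L.

1.85 mg/L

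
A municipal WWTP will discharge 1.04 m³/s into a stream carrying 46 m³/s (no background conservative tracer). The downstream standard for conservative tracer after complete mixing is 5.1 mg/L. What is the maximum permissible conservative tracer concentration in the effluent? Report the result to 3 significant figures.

At the limit, (Qr·Cr + Qe·Cₑ)/(Qr + Qe) = 5.1:
Cₑ = (47.04·5.1 − 46.00·0) / 1.040 = 230.7 mg/L.

231 mg/L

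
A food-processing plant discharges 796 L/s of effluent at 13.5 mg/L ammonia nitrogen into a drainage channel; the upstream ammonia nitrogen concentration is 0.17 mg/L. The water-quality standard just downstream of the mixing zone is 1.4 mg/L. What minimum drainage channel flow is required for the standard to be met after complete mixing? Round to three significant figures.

Set C_mix = 1.4: (Q·0.1700 + 796.0·13.50) / (Q + 796.0) = 1.4
→ Q = 796.0·(13.50 − 1.4)/(1.4 − 0.1700) = 7831 L/s.

7830 L/s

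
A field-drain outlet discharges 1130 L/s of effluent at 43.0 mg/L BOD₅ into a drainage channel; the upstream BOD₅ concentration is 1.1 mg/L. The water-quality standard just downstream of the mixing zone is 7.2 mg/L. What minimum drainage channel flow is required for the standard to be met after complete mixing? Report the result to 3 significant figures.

Set C_mix = 7.2: (Q·1.100 + 1130·43.00) / (Q + 1130) = 7.2
→ Q = 1130·(43.00 − 7.2)/(7.2 − 1.100) = 6632 L/s.

6630 L/s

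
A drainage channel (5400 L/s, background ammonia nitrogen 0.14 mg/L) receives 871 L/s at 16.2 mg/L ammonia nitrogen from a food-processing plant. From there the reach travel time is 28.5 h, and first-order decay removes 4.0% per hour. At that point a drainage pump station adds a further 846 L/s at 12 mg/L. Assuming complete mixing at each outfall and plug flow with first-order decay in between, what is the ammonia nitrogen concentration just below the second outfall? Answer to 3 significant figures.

After mixing, C = (5400·0.1400 + 871.0·16.20) / 6271 = 14870/6271 = 2.371 mg/L; combined flow 6271 L/s.
4.0%/h lost → k = −ln(1 − 0.04) = 0.04082 h⁻¹.
Applying C = C₀e^(−kt): 2.371 × 0.3124 = 0.7406 mg/L.
At the second outfall, C = (6271·0.7406 + 846.0·12.00) / (6271 + 846.0) = 2.079 mg/L.

2.08 mg/L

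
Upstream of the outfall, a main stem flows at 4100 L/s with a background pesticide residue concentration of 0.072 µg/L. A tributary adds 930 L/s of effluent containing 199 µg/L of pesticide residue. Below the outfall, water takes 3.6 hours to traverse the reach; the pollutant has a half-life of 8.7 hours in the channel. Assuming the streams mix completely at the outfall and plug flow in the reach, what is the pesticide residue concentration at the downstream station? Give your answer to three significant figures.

Conservation of mass: C = (4100·0.07200 + 930.0·199.0) / 5030 = 185400/5030 = 36.85 µg/L.
Half-life 8.7 h → k = ln 2 / 8.7 = 0.07967 h⁻¹ = 1.912 d⁻¹.
Decay over the reach: 36.85·exp(−kt) = 36.85·0.7506 = 27.66 µg/L.

27.7 µg/L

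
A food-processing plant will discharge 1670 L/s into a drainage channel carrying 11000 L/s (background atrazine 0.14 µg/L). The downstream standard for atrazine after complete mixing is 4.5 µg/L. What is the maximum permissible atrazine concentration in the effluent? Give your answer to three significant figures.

33.2 µg/L

At the limit, (Qr·Cr + Qe·Cₑ)/(Qr + Qe) = 4.5:
Cₑ = (12670·4.5 − 11000·0.1400) / 1670 = 33.22 µg/L.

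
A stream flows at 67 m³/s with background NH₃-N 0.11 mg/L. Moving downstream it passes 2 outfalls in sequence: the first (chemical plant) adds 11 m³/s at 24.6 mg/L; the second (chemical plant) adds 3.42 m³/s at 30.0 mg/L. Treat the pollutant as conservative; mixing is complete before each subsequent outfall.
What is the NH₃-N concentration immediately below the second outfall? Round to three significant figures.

4.67 mg/L

Below outfall 1: Q → 78.00 m³/s, C = (67.00·0.1100 + 11.00·24.60)/78.00 = 3.564 mg/L.
Below outfall 2: Q → 81.42 m³/s, C = (78.00·3.564 + 3.420·30.00)/81.42 = 4.674 mg/L.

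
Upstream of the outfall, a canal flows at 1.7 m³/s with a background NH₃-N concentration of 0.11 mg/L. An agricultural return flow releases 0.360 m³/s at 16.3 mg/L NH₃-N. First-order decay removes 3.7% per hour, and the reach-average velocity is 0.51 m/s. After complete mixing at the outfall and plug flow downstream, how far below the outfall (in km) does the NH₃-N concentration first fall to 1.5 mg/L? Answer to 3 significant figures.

32.8 km

Mixed concentration C = ΣQC/ΣQ = (1.700·0.1100 + 0.3600·16.30) / 2.060 = 6.055/2.060 = 2.939 mg/L.
3.7%/h lost → k = −ln(1 − 0.037) = 0.03770 h⁻¹.
Set 2.939·exp(−k·t) = 1.5 → t = ln(2.939/1.5)/k = 64230 s = 17.84 h.
Distance = v·t = 0.51·64230 = 32760 m = 32.76 km.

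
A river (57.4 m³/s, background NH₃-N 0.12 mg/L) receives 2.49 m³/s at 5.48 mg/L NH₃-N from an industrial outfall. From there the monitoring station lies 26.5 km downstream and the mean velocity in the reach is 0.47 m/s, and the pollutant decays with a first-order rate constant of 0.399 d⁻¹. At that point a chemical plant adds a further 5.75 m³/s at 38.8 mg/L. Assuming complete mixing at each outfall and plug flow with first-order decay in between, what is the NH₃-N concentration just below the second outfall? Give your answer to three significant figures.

3.64 mg/L

After mixing, C = (57.40·0.1200 + 2.490·5.480) / 59.89 = 20.53/59.89 = 0.3428 mg/L; combined flow 59.89 m³/s.
Travel time t = 26.5·1000 / 0.47 = 56380 s = 15.66 h.
Applying C = C₀e^(−kt): 0.3428 × 0.7708 = 0.2643 mg/L.
Second outfall: C = (59.89·0.2643 + 5.750·38.80)/65.64 = 3.640 mg/L.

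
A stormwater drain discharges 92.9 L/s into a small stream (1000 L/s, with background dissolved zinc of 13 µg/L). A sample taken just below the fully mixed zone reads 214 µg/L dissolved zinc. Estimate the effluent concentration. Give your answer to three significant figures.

2380 µg/L

Mass balance: 1000·13.00 + 92.90·Cₑ = 1093·214.0
→ Cₑ = (1093·214.0 − 1000·13.00) / 92.90 = 2378 µg/L.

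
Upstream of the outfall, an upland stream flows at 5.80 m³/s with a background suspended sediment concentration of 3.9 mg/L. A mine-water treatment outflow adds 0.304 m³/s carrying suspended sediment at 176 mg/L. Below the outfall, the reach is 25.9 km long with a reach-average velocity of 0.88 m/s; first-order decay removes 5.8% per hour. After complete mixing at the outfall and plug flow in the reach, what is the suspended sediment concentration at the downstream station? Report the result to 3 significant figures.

7.65 mg/L

Mass balance: C = (5.800·3.900 + 0.3040·176.0) / 6.104 = 76.12/6.104 = 12.47 mg/L.
Travel time t = 25.9·1000 / 0.88 = 29430 s = 8.176 h.
5.8%/h lost → k = −ln(1 − 0.058) = 0.05975 h⁻¹.
Decay over the reach: 12.47·exp(−kt) = 12.47·0.6136 = 7.652 mg/L.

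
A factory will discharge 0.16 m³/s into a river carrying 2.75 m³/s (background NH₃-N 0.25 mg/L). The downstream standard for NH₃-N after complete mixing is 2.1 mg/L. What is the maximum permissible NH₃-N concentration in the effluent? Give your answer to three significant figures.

33.9 mg/L

At the limit, (Qr·Cr + Qe·Cₑ)/(Qr + Qe) = 2.1:
Cₑ = (2.910·2.1 − 2.750·0.2500) / 0.1600 = 33.90 mg/L.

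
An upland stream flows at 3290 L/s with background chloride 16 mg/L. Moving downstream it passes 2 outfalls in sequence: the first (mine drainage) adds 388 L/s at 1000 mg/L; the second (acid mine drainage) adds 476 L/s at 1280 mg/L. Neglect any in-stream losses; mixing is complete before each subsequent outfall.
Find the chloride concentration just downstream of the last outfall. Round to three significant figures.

253 mg/L

After outfall 1: Q = 3290 + 388.0 = 3678 L/s; C = (3290·16.00 + 388.0·1000)/3678 = 119.8 mg/L.
After outfall 2: Q = 3678 + 476.0 = 4154 L/s; C = (3678·119.8 + 476.0·1280)/4154 = 252.7 mg/L.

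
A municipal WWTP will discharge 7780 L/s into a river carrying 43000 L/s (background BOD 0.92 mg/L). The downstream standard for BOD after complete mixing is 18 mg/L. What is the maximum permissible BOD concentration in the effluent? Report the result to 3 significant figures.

112 mg/L

At the limit, (Qr·Cr + Qe·Cₑ)/(Qr + Qe) = 18:
Cₑ = (50780·18 − 43000·0.9200) / 7780 = 112.4 mg/L.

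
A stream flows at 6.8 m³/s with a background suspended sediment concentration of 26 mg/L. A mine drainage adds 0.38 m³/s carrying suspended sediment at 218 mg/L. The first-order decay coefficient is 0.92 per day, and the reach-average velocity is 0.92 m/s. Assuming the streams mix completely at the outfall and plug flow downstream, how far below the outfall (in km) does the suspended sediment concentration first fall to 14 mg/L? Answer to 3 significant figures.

Flow-weighted average: C = (6.800·26.00 + 0.3800·218.0) / 7.180 = 259.6/7.180 = 36.16 mg/L.
Set 36.16·exp(−k·t) = 14 → t = ln(36.16/14)/k = 89120 s = 24.75 h.
Distance = v·t = 0.92·89120 = 81990 m = 81.99 km.

82.0 km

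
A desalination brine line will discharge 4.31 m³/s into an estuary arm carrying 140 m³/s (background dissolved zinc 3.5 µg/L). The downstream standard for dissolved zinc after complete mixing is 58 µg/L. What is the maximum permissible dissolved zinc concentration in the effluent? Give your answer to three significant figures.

At the limit, (Qr·Cr + Qe·Cₑ)/(Qr + Qe) = 58:
Cₑ = (144.3·58 − 140.0·3.500) / 4.310 = 1828 µg/L.

1830 µg/L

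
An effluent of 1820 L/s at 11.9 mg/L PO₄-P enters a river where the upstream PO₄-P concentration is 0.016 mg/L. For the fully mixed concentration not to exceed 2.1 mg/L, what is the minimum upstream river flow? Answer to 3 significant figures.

Set C_mix = 2.1: (Q·0.01600 + 1820·11.90) / (Q + 1820) = 2.1
→ Q = 1820·(11.90 − 2.1)/(2.1 − 0.01600) = 8559 L/s.

8560 L/s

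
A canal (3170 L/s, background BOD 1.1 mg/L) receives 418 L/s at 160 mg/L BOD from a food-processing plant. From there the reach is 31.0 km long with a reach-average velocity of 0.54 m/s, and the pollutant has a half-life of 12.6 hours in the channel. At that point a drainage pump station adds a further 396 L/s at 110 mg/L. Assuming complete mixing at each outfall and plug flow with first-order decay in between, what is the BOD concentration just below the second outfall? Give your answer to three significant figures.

Conservation of mass: C = (3170·1.100 + 418.0·160.0) / 3588 = 70370/3588 = 19.61 mg/L; combined flow 3588 L/s.
Travel time t = 31.0·1000 / 0.54 = 57410 s = 15.95 h.
Half-life 12.6 h → k = ln 2 / 12.6 = 0.05501 h⁻¹ = 1.320 d⁻¹.
Decay over the reach: 19.61·exp(−kt) = 19.61·0.4159 = 8.157 mg/L.
At the second outfall, C = (3588·8.157 + 396.0·110.0) / (3588 + 396.0) = 18.28 mg/L.

18.3 mg/L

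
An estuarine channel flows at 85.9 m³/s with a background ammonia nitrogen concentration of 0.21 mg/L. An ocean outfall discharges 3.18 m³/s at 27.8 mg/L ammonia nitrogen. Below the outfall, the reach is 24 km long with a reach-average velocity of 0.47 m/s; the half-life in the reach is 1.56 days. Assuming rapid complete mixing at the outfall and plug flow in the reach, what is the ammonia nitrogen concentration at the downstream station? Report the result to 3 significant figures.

Mass balance: C = (85.90·0.2100 + 3.180·27.80) / 89.08 = 106.4/89.08 = 1.195 mg/L.
Travel time t = 24·1000 / 0.47 = 51060 s = 14.18 h.
Half-life 1.56 d → k = ln 2 / 1.56 = 0.4443 d⁻¹.
First-order decay: C = 1.195·exp(−k·t) = 1.195·0.7690 = 0.9189 mg/L.

0.919 mg/L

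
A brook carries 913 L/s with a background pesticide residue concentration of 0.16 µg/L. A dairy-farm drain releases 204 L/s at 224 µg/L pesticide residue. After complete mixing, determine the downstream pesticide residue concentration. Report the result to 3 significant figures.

41.0 µg/L

Flow-weighted average: C = (913.0·0.1600 + 204.0·224.0) / 1117 = 45840/1117 = 41.04 µg/L.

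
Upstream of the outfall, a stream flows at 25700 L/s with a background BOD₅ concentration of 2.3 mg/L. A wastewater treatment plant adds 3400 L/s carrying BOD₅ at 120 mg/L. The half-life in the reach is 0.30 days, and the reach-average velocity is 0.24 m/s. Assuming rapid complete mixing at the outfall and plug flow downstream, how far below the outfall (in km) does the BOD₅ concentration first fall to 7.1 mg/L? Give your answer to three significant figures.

7.32 km

Conservation of mass: C = (25700·2.300 + 3400·120.0) / 29100 = 467100/29100 = 16.05 mg/L.
Half-life 0.30 d → k = ln 2 / 0.30 = 2.310 d⁻¹.
Set 16.05·exp(−k·t) = 7.1 → t = ln(16.05/7.1)/k = 30500 s = 8.473 h.
Distance = v·t = 0.24·30500 = 7321 m = 7.321 km.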